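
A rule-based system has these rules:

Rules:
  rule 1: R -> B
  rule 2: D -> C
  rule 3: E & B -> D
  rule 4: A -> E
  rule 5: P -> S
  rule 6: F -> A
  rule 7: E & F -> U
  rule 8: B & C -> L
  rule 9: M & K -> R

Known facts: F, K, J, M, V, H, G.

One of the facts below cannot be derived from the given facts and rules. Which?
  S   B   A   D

Round 1: rule 6 [F -> A]; rule 9 [M & K -> R]. New: A, R.
Round 2: rule 1 [R -> B]; rule 4 [A -> E]. New: B, E.
Round 3: rule 3 [E & B -> D]; rule 7 [E & F -> U]. New: D, U.
Round 4: rule 2 [D -> C]. New: C.
Round 5: rule 8 [B & C -> L]. New: L.
Derived: A (round 1), D (round 3), B (round 2). S never appears in any round.

S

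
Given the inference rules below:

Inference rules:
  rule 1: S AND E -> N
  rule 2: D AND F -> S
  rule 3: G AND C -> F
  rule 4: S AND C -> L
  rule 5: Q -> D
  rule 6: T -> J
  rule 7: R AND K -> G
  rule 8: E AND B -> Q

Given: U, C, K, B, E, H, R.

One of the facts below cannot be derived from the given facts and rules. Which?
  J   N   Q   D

J

Round 1: rule 7 [R AND K -> G]; rule 8 [E AND B -> Q]. New: G, Q.
Round 2: rule 3 [G AND C -> F]; rule 5 [Q -> D]. New: F, D.
Round 3: rule 2 [D AND F -> S]. New: S.
Round 4: rule 1 [S AND E -> N]; rule 4 [S AND C -> L]. New: N, L.
Derived: D (round 2), N (round 4), Q (round 1). J never appears in any round.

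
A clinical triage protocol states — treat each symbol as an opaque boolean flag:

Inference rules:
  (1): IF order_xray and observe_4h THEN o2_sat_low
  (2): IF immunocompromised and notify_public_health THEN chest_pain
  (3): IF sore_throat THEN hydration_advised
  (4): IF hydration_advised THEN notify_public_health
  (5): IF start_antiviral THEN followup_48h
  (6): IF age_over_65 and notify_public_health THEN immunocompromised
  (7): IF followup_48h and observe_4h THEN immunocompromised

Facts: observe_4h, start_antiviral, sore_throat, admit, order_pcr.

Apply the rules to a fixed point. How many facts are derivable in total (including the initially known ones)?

10

[1] (3) [IF sore_throat THEN hydration_advised]; (5) [IF start_antiviral THEN followup_48h]. ⇒ new: hydration_advised, followup_48h.
[2] (4) [IF hydration_advised THEN notify_public_health]; (7) [IF followup_48h and observe_4h THEN immunocompromised]. ⇒ new: notify_public_health, immunocompromised.
[3] (2) [IF immunocompromised and notify_public_health THEN chest_pain]. ⇒ new: chest_pain.
Closure: {admit, chest_pain, followup_48h, hydration_advised, immunocompromised, notify_public_health, observe_4h, order_pcr, sore_throat, start_antiviral} — 10 facts.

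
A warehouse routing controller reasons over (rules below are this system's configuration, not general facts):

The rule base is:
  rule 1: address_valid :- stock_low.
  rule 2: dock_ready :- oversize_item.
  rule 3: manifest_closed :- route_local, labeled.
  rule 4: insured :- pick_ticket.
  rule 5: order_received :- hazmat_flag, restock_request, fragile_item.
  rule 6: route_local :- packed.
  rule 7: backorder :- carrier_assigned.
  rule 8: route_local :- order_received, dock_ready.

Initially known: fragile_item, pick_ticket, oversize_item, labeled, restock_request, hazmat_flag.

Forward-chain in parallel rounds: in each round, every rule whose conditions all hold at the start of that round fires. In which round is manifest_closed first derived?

Round 1: rule 2 [dock_ready :- oversize_item.]; rule 4 [insured :- pick_ticket.]; rule 5 [order_received :- hazmat_flag, restock_request, fragile_item.]. New: dock_ready, insured, order_received.
Round 2: rule 8 [route_local :- order_received, dock_ready.]. New: route_local.
Round 3: rule 3 [manifest_closed :- route_local, labeled.]. New: manifest_closed.
manifest_closed first appears in round 3.

3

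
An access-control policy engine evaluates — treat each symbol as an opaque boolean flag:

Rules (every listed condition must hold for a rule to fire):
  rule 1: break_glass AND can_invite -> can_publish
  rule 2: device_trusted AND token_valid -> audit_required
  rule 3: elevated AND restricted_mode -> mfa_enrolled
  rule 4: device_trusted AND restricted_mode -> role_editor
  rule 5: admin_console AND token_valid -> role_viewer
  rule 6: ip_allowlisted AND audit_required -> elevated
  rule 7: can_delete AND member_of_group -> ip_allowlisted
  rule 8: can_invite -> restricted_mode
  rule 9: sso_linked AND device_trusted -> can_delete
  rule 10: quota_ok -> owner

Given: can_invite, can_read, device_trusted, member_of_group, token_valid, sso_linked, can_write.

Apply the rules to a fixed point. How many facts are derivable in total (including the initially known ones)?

Round 1 — rule 2, rule 8, rule 9, derive audit_required, restricted_mode, can_delete.
Round 2 — rule 4, rule 7, derive role_editor, ip_allowlisted.
Round 3 — rule 6, derive elevated.
Round 4 — rule 3, derive mfa_enrolled.
Closure: {audit_required, can_delete, can_invite, can_read, can_write, device_trusted, elevated, ip_allowlisted, member_of_group, mfa_enrolled, restricted_mode, role_editor, sso_linked, token_valid} — 14 facts.

14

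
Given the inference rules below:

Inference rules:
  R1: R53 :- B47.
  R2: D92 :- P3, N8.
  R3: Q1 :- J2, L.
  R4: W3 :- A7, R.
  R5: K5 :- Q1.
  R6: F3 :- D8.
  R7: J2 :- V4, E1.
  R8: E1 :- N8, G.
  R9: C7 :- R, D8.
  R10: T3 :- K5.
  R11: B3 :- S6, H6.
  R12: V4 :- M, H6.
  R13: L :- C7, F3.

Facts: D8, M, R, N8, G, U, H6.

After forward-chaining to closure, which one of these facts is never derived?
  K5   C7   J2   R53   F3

R53

Round 1 — R6, R8, R9, R12, derive F3, E1, C7, V4.
Round 2 — R7, R13, derive J2, L.
Round 3 — R3, derive Q1.
Round 4 — R5, derive K5.
Round 5 — R10, derive T3.
Derived: J2 (round 2), C7 (round 1), F3 (round 1), K5 (round 4). R53 never appears in any round.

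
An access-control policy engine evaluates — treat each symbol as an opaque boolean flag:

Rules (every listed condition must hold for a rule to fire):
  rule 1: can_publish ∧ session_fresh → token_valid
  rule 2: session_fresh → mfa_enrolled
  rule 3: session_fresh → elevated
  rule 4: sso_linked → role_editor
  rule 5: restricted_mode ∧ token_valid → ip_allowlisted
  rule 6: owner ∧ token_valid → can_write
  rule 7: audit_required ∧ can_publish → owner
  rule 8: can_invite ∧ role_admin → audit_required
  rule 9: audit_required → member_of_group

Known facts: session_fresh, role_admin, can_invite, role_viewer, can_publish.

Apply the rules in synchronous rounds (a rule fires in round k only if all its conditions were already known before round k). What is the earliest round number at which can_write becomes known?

3

Round 1 — rule 1, rule 2, rule 3, rule 8, derive token_valid, mfa_enrolled, elevated, audit_required.
Round 2 — rule 7, rule 9, derive owner, member_of_group.
Round 3 — rule 6, derive can_write.
can_write first appears in round 3.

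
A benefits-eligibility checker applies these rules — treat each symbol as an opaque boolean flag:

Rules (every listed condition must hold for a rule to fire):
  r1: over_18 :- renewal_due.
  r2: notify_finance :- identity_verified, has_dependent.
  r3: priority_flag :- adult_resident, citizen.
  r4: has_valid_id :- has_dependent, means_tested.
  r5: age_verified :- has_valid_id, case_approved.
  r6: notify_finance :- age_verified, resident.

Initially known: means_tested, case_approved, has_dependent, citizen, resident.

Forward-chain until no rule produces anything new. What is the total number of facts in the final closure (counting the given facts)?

[1] r4 [has_valid_id :- has_dependent, means_tested.]. ⇒ new: has_valid_id.
[2] r5 [age_verified :- has_valid_id, case_approved.]. ⇒ new: age_verified.
[3] r6 [notify_finance :- age_verified, resident.]. ⇒ new: notify_finance.
Closure: {age_verified, case_approved, citizen, has_dependent, has_valid_id, means_tested, notify_finance, resident} — 8 facts.

8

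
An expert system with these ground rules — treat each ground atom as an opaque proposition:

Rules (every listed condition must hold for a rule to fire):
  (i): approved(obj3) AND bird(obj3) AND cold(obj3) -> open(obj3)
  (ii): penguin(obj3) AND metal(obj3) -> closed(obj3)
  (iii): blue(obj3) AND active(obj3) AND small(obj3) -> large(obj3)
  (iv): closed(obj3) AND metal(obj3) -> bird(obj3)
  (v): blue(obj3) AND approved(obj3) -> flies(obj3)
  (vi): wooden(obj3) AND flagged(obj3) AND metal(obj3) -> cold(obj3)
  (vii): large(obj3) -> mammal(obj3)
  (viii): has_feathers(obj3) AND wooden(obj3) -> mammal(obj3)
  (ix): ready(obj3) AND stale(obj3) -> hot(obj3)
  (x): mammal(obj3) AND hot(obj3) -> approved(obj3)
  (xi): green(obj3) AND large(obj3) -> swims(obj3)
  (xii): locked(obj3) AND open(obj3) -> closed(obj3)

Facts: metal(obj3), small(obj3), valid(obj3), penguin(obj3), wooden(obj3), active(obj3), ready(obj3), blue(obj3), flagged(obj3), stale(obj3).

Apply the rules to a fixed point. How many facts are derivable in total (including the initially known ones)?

[1] (ii) [penguin(obj3) AND metal(obj3) -> closed(obj3)]; (iii) [blue(obj3) AND active(obj3) AND small(obj3) -> large(obj3)]; (vi) [wooden(obj3) AND flagged(obj3) AND metal(obj3) -> cold(obj3)]; (ix) [ready(obj3) AND stale(obj3) -> hot(obj3)]. ⇒ new: closed(obj3), large(obj3), cold(obj3), hot(obj3).
[2] (iv) [closed(obj3) AND metal(obj3) -> bird(obj3)]; (vii) [large(obj3) -> mammal(obj3)]. ⇒ new: bird(obj3), mammal(obj3).
[3] (x) [mammal(obj3) AND hot(obj3) -> approved(obj3)]. ⇒ new: approved(obj3).
[4] (i) [approved(obj3) AND bird(obj3) AND cold(obj3) -> open(obj3)]; (v) [blue(obj3) AND approved(obj3) -> flies(obj3)]. ⇒ new: open(obj3), flies(obj3).
Closure: {active(obj3), approved(obj3), bird(obj3), blue(obj3), closed(obj3), cold(obj3), flagged(obj3), flies(obj3), hot(obj3), large(obj3), mammal(obj3), metal(obj3), open(obj3), penguin(obj3), ready(obj3), small(obj3), stale(obj3), valid(obj3), wooden(obj3)} — 19 facts.

19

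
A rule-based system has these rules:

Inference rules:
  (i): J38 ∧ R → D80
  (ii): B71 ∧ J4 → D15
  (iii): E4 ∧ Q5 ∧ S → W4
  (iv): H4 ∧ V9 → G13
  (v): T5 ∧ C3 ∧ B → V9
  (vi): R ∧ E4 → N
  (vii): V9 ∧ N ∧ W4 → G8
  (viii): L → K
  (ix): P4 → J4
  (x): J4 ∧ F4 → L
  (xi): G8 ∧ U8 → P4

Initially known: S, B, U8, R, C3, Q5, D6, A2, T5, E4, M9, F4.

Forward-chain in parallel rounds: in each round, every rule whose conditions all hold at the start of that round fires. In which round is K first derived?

6

Round 1: (iii) [E4 ∧ Q5 ∧ S → W4]; (v) [T5 ∧ C3 ∧ B → V9]; (vi) [R ∧ E4 → N]. Adds W4, V9, N.
Round 2: (vii) [V9 ∧ N ∧ W4 → G8]. Adds G8.
Round 3: (xi) [G8 ∧ U8 → P4]. Adds P4.
Round 4: (ix) [P4 → J4]. Adds J4.
Round 5: (x) [J4 ∧ F4 → L]. Adds L.
Round 6: (viii) [L → K]. Adds K.
K first appears in round 6.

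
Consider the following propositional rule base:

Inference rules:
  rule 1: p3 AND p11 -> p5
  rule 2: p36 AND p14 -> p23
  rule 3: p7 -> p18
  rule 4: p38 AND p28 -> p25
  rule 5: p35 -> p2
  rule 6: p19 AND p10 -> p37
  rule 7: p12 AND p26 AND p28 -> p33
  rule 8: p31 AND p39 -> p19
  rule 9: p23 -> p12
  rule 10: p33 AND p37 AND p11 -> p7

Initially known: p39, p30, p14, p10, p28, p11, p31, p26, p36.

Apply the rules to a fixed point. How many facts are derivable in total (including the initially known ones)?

16

Round 1 — rule 2, rule 8, derive p23, p19.
Round 2 — rule 6, rule 9, derive p37, p12.
Round 3 — rule 7, derive p33.
Round 4 — rule 10, derive p7.
Round 5 — rule 3, derive p18.
Closure: {p10, p11, p12, p14, p18, p19, p23, p26, p28, p30, p31, p33, p36, p37, p39, p7} — 16 facts.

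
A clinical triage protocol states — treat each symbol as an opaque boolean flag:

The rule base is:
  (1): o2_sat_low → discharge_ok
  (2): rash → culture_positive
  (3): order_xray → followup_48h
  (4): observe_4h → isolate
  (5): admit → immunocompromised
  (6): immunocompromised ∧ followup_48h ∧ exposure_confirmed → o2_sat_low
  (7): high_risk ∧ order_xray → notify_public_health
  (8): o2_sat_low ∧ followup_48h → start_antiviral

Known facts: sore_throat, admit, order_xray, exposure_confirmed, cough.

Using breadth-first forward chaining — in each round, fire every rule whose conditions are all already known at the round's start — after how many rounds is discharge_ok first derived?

Round 1: (3) [order_xray → followup_48h]; (5) [admit → immunocompromised]. New: followup_48h, immunocompromised.
Round 2: (6) [immunocompromised ∧ followup_48h ∧ exposure_confirmed → o2_sat_low]. New: o2_sat_low.
Round 3: (1) [o2_sat_low → discharge_ok]; (8) [o2_sat_low ∧ followup_48h → start_antiviral]. New: discharge_ok, start_antiviral.
discharge_ok first appears in round 3.

3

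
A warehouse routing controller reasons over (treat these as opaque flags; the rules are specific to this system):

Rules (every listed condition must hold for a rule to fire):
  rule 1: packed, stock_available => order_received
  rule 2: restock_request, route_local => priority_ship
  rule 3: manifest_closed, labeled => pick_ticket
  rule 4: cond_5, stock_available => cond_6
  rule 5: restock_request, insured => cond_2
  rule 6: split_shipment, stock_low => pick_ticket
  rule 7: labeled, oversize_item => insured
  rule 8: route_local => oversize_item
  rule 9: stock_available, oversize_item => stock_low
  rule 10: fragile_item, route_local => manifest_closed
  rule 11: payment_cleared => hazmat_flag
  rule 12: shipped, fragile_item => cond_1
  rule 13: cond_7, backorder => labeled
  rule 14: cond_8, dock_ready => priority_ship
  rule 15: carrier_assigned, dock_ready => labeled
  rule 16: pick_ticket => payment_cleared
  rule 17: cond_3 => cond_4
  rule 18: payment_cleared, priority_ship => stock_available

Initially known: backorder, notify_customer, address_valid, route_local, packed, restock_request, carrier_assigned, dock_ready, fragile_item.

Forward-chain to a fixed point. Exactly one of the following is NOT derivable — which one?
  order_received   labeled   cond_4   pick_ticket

cond_4

Round 1 fires rule 2, rule 8, rule 10, rule 15, giving priority_ship, oversize_item, manifest_closed, labeled.
Round 2 fires rule 3, rule 7, giving pick_ticket, insured.
Round 3 fires rule 5, rule 16, giving cond_2, payment_cleared.
Round 4 fires rule 11, rule 18, giving hazmat_flag, stock_available.
Round 5 fires rule 1, rule 9, giving order_received, stock_low.
Derived: order_received (round 5), pick_ticket (round 2), labeled (round 1). cond_4 never appears in any round.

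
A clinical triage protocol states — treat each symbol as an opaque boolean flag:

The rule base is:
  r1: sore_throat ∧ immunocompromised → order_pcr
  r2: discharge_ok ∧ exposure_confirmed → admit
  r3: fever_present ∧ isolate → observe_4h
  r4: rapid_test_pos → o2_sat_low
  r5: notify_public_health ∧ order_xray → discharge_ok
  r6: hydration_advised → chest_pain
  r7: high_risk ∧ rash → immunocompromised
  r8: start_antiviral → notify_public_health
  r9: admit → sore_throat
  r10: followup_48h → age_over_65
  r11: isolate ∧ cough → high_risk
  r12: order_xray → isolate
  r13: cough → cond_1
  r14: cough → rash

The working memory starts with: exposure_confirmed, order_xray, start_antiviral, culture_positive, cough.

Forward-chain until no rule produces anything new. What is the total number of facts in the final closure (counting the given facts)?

15

Round 1: r8 [start_antiviral → notify_public_health]; r12 [order_xray → isolate]; r13 [cough → cond_1]; r14 [cough → rash]. Adds notify_public_health, isolate, cond_1, rash.
Round 2: r5 [notify_public_health ∧ order_xray → discharge_ok]; r11 [isolate ∧ cough → high_risk]. Adds discharge_ok, high_risk.
Round 3: r2 [discharge_ok ∧ exposure_confirmed → admit]; r7 [high_risk ∧ rash → immunocompromised]. Adds admit, immunocompromised.
Round 4: r9 [admit → sore_throat]. Adds sore_throat.
Round 5: r1 [sore_throat ∧ immunocompromised → order_pcr]. Adds order_pcr.
Closure: {admit, cond_1, cough, culture_positive, discharge_ok, exposure_confirmed, high_risk, immunocompromised, isolate, notify_public_health, order_pcr, order_xray, rash, sore_throat, start_antiviral} — 15 facts.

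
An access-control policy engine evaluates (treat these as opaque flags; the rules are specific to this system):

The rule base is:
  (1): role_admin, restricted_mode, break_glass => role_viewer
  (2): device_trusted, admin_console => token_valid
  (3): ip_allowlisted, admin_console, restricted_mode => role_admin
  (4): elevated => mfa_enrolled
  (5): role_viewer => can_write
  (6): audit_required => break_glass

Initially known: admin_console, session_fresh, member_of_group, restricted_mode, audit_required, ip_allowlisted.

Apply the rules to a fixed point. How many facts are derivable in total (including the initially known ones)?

10

Round 1 — (3), (6), derive role_admin, break_glass.
Round 2 — (1), derive role_viewer.
Round 3 — (5), derive can_write.
Closure: {admin_console, audit_required, break_glass, can_write, ip_allowlisted, member_of_group, restricted_mode, role_admin, role_viewer, session_fresh} — 10 facts.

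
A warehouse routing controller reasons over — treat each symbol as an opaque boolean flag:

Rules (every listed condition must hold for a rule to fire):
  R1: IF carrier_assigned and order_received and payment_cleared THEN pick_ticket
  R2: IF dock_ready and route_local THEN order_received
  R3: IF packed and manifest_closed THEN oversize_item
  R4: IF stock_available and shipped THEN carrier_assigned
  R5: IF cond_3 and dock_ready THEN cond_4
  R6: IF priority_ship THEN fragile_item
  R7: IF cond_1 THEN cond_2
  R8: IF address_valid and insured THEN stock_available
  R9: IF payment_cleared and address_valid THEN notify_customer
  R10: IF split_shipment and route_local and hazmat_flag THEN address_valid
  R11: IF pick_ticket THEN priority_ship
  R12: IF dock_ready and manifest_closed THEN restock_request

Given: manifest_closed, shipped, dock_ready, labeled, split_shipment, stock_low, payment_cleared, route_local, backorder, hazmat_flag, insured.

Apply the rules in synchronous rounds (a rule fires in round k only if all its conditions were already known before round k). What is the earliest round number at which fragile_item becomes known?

6

Round 1 fires R2, R10, R12, giving order_received, address_valid, restock_request.
Round 2 fires R8, R9, giving stock_available, notify_customer.
Round 3 fires R4, giving carrier_assigned.
Round 4 fires R1, giving pick_ticket.
Round 5 fires R11, giving priority_ship.
Round 6 fires R6, giving fragile_item.
fragile_item first appears in round 6.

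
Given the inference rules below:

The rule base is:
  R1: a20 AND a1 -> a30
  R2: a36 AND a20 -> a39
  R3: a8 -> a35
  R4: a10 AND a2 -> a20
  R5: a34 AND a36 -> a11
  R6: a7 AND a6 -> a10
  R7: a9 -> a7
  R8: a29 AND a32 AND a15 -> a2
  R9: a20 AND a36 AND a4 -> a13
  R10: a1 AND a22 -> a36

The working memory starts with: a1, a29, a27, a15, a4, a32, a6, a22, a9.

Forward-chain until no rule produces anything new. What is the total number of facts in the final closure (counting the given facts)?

17

Round 1: R7 [a9 -> a7]; R8 [a29 AND a32 AND a15 -> a2]; R10 [a1 AND a22 -> a36]. Adds a7, a2, a36.
Round 2: R6 [a7 AND a6 -> a10]. Adds a10.
Round 3: R4 [a10 AND a2 -> a20]. Adds a20.
Round 4: R1 [a20 AND a1 -> a30]; R2 [a36 AND a20 -> a39]; R9 [a20 AND a36 AND a4 -> a13]. Adds a30, a39, a13.
Closure: {a1, a10, a13, a15, a2, a20, a22, a27, a29, a30, a32, a36, a39, a4, a6, a7, a9} — 17 facts.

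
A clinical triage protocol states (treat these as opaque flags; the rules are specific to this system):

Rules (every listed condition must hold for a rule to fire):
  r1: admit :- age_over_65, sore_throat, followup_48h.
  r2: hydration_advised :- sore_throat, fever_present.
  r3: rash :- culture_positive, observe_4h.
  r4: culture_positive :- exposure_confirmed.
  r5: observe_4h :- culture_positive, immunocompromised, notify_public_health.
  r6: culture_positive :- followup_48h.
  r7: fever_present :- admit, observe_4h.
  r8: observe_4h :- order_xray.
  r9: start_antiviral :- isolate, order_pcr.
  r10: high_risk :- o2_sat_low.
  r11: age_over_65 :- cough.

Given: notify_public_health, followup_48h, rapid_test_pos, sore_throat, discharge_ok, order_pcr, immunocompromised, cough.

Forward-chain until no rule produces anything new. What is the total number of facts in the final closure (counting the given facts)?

15

Round 1: r6 [culture_positive :- followup_48h.]; r11 [age_over_65 :- cough.]. New: culture_positive, age_over_65.
Round 2: r1 [admit :- age_over_65, sore_throat, followup_48h.]; r5 [observe_4h :- culture_positive, immunocompromised, notify_public_health.]. New: admit, observe_4h.
Round 3: r3 [rash :- culture_positive, observe_4h.]; r7 [fever_present :- admit, observe_4h.]. New: rash, fever_present.
Round 4: r2 [hydration_advised :- sore_throat, fever_present.]. New: hydration_advised.
Closure: {admit, age_over_65, cough, culture_positive, discharge_ok, fever_present, followup_48h, hydration_advised, immunocompromised, notify_public_health, observe_4h, order_pcr, rapid_test_pos, rash, sore_throat} — 15 facts.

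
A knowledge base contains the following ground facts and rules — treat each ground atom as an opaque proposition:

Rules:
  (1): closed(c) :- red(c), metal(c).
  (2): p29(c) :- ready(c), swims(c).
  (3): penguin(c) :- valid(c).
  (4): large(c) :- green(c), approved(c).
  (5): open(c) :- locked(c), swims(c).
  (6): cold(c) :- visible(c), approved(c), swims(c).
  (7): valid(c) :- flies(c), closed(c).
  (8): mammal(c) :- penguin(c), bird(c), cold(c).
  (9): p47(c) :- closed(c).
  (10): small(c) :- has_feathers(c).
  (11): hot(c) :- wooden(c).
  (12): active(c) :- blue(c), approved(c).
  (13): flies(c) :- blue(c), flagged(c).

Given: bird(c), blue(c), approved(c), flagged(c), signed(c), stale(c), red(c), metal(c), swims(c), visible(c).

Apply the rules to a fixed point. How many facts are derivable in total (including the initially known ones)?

18

Round 1 — (1), (6), (12), (13), derive closed(c), cold(c), active(c), flies(c).
Round 2 — (7), (9), derive valid(c), p47(c).
Round 3 — (3), derive penguin(c).
Round 4 — (8), derive mammal(c).
Closure: {active(c), approved(c), bird(c), blue(c), closed(c), cold(c), flagged(c), flies(c), mammal(c), metal(c), p47(c), penguin(c), red(c), signed(c), stale(c), swims(c), valid(c), visible(c)} — 18 facts.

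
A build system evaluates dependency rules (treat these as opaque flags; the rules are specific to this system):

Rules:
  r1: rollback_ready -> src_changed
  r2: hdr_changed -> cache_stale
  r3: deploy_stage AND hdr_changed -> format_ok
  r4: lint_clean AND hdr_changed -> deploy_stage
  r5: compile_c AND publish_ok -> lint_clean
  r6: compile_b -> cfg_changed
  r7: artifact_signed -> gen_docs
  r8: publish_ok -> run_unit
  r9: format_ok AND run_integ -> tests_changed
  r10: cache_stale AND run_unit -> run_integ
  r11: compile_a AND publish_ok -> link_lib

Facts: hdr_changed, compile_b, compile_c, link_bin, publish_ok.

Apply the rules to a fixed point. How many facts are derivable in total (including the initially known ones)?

[1] r2 [hdr_changed -> cache_stale]; r5 [compile_c AND publish_ok -> lint_clean]; r6 [compile_b -> cfg_changed]; r8 [publish_ok -> run_unit]. ⇒ new: cache_stale, lint_clean, cfg_changed, run_unit.
[2] r4 [lint_clean AND hdr_changed -> deploy_stage]; r10 [cache_stale AND run_unit -> run_integ]. ⇒ new: deploy_stage, run_integ.
[3] r3 [deploy_stage AND hdr_changed -> format_ok]. ⇒ new: format_ok.
[4] r9 [format_ok AND run_integ -> tests_changed]. ⇒ new: tests_changed.
Closure: {cache_stale, cfg_changed, compile_b, compile_c, deploy_stage, format_ok, hdr_changed, link_bin, lint_clean, publish_ok, run_integ, run_unit, tests_changed} — 13 facts.

13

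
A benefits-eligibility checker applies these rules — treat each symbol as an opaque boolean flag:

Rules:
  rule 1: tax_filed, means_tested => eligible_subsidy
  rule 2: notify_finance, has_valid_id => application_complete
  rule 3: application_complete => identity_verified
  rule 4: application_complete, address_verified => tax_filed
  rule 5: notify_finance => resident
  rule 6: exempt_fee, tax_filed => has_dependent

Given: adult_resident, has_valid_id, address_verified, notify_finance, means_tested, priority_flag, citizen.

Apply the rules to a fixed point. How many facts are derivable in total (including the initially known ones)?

Round 1: rule 2 [notify_finance, has_valid_id => application_complete]; rule 5 [notify_finance => resident]. Adds application_complete, resident.
Round 2: rule 3 [application_complete => identity_verified]; rule 4 [application_complete, address_verified => tax_filed]. Adds identity_verified, tax_filed.
Round 3: rule 1 [tax_filed, means_tested => eligible_subsidy]. Adds eligible_subsidy.
Closure: {address_verified, adult_resident, application_complete, citizen, eligible_subsidy, has_valid_id, identity_verified, means_tested, notify_finance, priority_flag, resident, tax_filed} — 12 facts.

12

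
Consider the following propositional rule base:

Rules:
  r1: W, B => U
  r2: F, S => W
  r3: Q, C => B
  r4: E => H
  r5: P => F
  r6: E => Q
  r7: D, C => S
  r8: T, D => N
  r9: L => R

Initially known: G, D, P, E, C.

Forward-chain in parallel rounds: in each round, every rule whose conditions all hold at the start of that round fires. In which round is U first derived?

3

Round 1 fires r4, r5, r6, r7, giving H, F, Q, S.
Round 2 fires r2, r3, giving W, B.
Round 3 fires r1, giving U.
U first appears in round 3.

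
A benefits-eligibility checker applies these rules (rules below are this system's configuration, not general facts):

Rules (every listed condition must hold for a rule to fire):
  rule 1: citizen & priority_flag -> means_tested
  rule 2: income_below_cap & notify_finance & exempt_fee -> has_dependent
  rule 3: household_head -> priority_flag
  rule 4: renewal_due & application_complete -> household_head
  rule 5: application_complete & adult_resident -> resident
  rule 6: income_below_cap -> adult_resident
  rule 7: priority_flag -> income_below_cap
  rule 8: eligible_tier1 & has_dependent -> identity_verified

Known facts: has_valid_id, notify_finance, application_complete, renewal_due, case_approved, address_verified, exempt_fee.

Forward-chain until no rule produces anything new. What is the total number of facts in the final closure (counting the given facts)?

13

Round 1 fires rule 4, giving household_head.
Round 2 fires rule 3, giving priority_flag.
Round 3 fires rule 7, giving income_below_cap.
Round 4 fires rule 2, rule 6, giving has_dependent, adult_resident.
Round 5 fires rule 5, giving resident.
Closure: {address_verified, adult_resident, application_complete, case_approved, exempt_fee, has_dependent, has_valid_id, household_head, income_below_cap, notify_finance, priority_flag, renewal_due, resident} — 13 facts.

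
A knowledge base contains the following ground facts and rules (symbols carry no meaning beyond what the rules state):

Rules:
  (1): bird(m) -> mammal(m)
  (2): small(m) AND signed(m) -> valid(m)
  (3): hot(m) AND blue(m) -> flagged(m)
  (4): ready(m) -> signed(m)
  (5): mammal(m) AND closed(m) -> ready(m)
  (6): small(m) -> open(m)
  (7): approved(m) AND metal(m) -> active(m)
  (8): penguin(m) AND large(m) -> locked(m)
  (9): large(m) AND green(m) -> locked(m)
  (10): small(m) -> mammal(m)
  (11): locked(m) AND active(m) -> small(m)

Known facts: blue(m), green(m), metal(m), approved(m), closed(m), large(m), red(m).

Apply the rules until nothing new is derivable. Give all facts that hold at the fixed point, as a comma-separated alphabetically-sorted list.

Round 1 fires (7), (9), giving active(m), locked(m).
Round 2 fires (11), giving small(m).
Round 3 fires (6), (10), giving open(m), mammal(m).
Round 4 fires (5), giving ready(m).
Round 5 fires (4), giving signed(m).
Round 6 fires (2), giving valid(m).

active(m), approved(m), blue(m), closed(m), green(m), large(m), locked(m), mammal(m), metal(m), open(m), ready(m), red(m), signed(m), small(m), valid(m)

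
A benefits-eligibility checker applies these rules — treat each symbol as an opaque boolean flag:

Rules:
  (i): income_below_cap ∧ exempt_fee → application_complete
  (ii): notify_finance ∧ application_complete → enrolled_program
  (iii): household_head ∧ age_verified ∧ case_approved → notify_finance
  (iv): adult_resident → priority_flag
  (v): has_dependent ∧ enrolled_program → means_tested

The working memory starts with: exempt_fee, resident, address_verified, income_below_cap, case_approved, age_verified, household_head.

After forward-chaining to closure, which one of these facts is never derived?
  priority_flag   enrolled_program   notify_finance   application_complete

Round 1 fires (i), (iii), giving application_complete, notify_finance.
Round 2 fires (ii), giving enrolled_program.
Derived: enrolled_program (round 2), notify_finance (round 1), application_complete (round 1). priority_flag never appears in any round.

priority_flag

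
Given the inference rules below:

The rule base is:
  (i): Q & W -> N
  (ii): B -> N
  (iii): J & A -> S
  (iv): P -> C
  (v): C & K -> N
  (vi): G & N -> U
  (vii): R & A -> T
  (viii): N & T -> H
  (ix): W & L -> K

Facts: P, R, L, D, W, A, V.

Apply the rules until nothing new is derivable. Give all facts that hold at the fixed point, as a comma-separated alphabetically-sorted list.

A, C, D, H, K, L, N, P, R, T, V, W

Round 1 fires (iv), (vii), (ix), giving C, T, K.
Round 2 fires (v), giving N.
Round 3 fires (viii), giving H.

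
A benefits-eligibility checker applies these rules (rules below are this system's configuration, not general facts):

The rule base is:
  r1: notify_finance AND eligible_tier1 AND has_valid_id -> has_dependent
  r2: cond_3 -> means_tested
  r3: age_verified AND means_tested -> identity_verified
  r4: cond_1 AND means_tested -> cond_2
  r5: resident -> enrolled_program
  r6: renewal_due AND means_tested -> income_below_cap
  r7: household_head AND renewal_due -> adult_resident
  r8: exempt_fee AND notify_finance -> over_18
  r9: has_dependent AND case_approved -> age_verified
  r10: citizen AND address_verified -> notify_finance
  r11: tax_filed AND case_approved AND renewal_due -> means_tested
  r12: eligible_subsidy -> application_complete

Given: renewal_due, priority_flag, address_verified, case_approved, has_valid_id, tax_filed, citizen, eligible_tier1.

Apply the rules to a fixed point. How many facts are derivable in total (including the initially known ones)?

14

Round 1: r10 [citizen AND address_verified -> notify_finance]; r11 [tax_filed AND case_approved AND renewal_due -> means_tested]. Adds notify_finance, means_tested.
Round 2: r1 [notify_finance AND eligible_tier1 AND has_valid_id -> has_dependent]; r6 [renewal_due AND means_tested -> income_below_cap]. Adds has_dependent, income_below_cap.
Round 3: r9 [has_dependent AND case_approved -> age_verified]. Adds age_verified.
Round 4: r3 [age_verified AND means_tested -> identity_verified]. Adds identity_verified.
Closure: {address_verified, age_verified, case_approved, citizen, eligible_tier1, has_dependent, has_valid_id, identity_verified, income_below_cap, means_tested, notify_finance, priority_flag, renewal_due, tax_filed} — 14 facts.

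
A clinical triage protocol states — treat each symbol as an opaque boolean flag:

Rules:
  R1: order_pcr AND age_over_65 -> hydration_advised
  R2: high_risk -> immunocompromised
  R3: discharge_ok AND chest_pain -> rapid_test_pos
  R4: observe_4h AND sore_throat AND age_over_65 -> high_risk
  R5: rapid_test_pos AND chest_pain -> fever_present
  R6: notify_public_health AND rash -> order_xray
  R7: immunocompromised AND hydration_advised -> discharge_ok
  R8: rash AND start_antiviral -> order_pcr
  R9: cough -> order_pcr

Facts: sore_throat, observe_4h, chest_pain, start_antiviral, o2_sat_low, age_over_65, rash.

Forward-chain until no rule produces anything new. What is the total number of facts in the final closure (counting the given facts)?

Round 1: R4 [observe_4h AND sore_throat AND age_over_65 -> high_risk]; R8 [rash AND start_antiviral -> order_pcr]. New: high_risk, order_pcr.
Round 2: R1 [order_pcr AND age_over_65 -> hydration_advised]; R2 [high_risk -> immunocompromised]. New: hydration_advised, immunocompromised.
Round 3: R7 [immunocompromised AND hydration_advised -> discharge_ok]. New: discharge_ok.
Round 4: R3 [discharge_ok AND chest_pain -> rapid_test_pos]. New: rapid_test_pos.
Round 5: R5 [rapid_test_pos AND chest_pain -> fever_present]. New: fever_present.
Closure: {age_over_65, chest_pain, discharge_ok, fever_present, high_risk, hydration_advised, immunocompromised, o2_sat_low, observe_4h, order_pcr, rapid_test_pos, rash, sore_throat, start_antiviral} — 14 facts.

14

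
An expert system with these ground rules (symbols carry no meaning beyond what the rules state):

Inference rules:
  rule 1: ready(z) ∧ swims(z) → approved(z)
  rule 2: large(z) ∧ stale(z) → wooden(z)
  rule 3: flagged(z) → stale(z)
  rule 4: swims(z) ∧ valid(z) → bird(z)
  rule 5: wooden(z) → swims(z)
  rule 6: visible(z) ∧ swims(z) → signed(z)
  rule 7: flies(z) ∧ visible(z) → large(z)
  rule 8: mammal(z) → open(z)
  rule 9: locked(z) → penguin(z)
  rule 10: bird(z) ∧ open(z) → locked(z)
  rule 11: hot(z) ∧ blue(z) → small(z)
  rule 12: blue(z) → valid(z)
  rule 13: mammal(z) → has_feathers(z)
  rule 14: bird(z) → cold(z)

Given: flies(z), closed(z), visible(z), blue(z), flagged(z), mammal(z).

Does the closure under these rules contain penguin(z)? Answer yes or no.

yes

Round 1: rule 3 [flagged(z) → stale(z)]; rule 7 [flies(z) ∧ visible(z) → large(z)]; rule 8 [mammal(z) → open(z)]; rule 12 [blue(z) → valid(z)]; rule 13 [mammal(z) → has_feathers(z)]. New: stale(z), large(z), open(z), valid(z), has_feathers(z).
Round 2: rule 2 [large(z) ∧ stale(z) → wooden(z)]. New: wooden(z).
Round 3: rule 5 [wooden(z) → swims(z)]. New: swims(z).
Round 4: rule 4 [swims(z) ∧ valid(z) → bird(z)]; rule 6 [visible(z) ∧ swims(z) → signed(z)]. New: bird(z), signed(z).
Round 5: rule 10 [bird(z) ∧ open(z) → locked(z)]; rule 14 [bird(z) → cold(z)]. New: locked(z), cold(z).
Round 6: rule 9 [locked(z) → penguin(z)]. New: penguin(z).
penguin(z) appears in round 6, so it is derivable.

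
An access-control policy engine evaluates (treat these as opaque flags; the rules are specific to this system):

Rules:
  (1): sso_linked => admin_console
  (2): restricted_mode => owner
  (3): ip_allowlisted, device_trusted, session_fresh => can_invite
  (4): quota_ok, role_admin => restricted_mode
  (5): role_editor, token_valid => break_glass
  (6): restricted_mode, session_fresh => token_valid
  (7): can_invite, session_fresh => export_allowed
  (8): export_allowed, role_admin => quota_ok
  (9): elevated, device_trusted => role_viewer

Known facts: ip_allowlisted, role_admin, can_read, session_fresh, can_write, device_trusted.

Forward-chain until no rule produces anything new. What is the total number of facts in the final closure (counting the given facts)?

12

Round 1 — (3), derive can_invite.
Round 2 — (7), derive export_allowed.
Round 3 — (8), derive quota_ok.
Round 4 — (4), derive restricted_mode.
Round 5 — (2), (6), derive owner, token_valid.
Closure: {can_invite, can_read, can_write, device_trusted, export_allowed, ip_allowlisted, owner, quota_ok, restricted_mode, role_admin, session_fresh, token_valid} — 12 facts.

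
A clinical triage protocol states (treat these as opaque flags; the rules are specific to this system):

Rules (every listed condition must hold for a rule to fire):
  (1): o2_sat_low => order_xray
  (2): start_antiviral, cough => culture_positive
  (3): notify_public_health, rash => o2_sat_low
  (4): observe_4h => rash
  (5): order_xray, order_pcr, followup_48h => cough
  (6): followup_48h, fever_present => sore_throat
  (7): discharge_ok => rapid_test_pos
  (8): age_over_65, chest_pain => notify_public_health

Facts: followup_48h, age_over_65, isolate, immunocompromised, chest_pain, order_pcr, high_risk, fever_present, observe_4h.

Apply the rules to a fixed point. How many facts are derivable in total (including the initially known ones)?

Round 1 fires (4), (6), (8), giving rash, sore_throat, notify_public_health.
Round 2 fires (3), giving o2_sat_low.
Round 3 fires (1), giving order_xray.
Round 4 fires (5), giving cough.
Closure: {age_over_65, chest_pain, cough, fever_present, followup_48h, high_risk, immunocompromised, isolate, notify_public_health, o2_sat_low, observe_4h, order_pcr, order_xray, rash, sore_throat} — 15 facts.

15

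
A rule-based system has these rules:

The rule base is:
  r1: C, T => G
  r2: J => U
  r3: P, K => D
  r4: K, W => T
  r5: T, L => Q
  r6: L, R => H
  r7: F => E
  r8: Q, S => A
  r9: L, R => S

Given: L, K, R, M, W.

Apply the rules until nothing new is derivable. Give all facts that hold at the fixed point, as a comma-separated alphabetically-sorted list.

Round 1 — r4, r6, r9, derive T, H, S.
Round 2 — r5, derive Q.
Round 3 — r8, derive A.

A, H, K, L, M, Q, R, S, T, W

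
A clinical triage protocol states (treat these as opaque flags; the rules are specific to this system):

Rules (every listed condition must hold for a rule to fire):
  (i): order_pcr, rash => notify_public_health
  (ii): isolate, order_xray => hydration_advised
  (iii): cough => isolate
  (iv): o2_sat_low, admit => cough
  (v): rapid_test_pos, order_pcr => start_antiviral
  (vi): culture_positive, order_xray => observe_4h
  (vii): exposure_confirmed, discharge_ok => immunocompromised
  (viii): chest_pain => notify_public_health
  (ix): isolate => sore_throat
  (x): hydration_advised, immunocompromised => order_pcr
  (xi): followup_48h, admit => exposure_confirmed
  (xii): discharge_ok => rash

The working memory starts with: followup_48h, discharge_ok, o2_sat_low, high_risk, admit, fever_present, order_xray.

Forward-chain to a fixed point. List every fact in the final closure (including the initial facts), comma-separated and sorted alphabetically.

Round 1 fires (iv), (xi), (xii), giving cough, exposure_confirmed, rash.
Round 2 fires (iii), (vii), giving isolate, immunocompromised.
Round 3 fires (ii), (ix), giving hydration_advised, sore_throat.
Round 4 fires (x), giving order_pcr.
Round 5 fires (i), giving notify_public_health.

admit, cough, discharge_ok, exposure_confirmed, fever_present, followup_48h, high_risk, hydration_advised, immunocompromised, isolate, notify_public_health, o2_sat_low, order_pcr, order_xray, rash, sore_throat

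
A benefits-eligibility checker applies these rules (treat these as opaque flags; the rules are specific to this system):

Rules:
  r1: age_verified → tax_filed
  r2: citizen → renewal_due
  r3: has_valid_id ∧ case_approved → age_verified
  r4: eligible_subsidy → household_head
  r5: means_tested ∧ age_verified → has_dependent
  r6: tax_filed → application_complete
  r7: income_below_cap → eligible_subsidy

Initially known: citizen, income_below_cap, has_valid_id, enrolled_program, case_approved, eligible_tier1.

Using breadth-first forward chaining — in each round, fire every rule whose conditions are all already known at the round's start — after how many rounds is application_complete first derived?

Round 1: r2 [citizen → renewal_due]; r3 [has_valid_id ∧ case_approved → age_verified]; r7 [income_below_cap → eligible_subsidy]. New: renewal_due, age_verified, eligible_subsidy.
Round 2: r1 [age_verified → tax_filed]; r4 [eligible_subsidy → household_head]. New: tax_filed, household_head.
Round 3: r6 [tax_filed → application_complete]. New: application_complete.
application_complete first appears in round 3.

3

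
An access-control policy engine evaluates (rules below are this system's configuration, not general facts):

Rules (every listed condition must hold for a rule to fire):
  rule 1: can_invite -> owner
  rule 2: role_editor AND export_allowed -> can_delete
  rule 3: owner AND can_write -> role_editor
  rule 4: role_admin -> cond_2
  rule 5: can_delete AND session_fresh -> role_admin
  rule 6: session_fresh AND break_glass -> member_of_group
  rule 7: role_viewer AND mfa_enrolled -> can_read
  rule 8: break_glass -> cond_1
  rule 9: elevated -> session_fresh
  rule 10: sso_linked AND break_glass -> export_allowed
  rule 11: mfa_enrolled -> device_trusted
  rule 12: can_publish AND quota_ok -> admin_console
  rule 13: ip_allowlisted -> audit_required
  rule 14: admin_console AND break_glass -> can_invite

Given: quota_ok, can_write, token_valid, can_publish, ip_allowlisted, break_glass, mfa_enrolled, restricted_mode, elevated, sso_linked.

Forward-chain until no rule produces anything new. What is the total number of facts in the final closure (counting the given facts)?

23

Round 1: rule 8 [break_glass -> cond_1]; rule 9 [elevated -> session_fresh]; rule 10 [sso_linked AND break_glass -> export_allowed]; rule 11 [mfa_enrolled -> device_trusted]; rule 12 [can_publish AND quota_ok -> admin_console]; rule 13 [ip_allowlisted -> audit_required]. New: cond_1, session_fresh, export_allowed, device_trusted, admin_console, audit_required.
Round 2: rule 6 [session_fresh AND break_glass -> member_of_group]; rule 14 [admin_console AND break_glass -> can_invite]. New: member_of_group, can_invite.
Round 3: rule 1 [can_invite -> owner]. New: owner.
Round 4: rule 3 [owner AND can_write -> role_editor]. New: role_editor.
Round 5: rule 2 [role_editor AND export_allowed -> can_delete]. New: can_delete.
Round 6: rule 5 [can_delete AND session_fresh -> role_admin]. New: role_admin.
Round 7: rule 4 [role_admin -> cond_2]. New: cond_2.
Closure: {admin_console, audit_required, break_glass, can_delete, can_invite, can_publish, can_write, cond_1, cond_2, device_trusted, elevated, export_allowed, ip_allowlisted, member_of_group, mfa_enrolled, owner, quota_ok, restricted_mode, role_admin, role_editor, session_fresh, sso_linked, token_valid} — 23 facts.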